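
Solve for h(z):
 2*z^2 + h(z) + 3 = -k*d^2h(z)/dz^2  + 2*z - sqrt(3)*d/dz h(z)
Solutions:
 h(z) = C1*exp(z*(sqrt(3 - 4*k) - sqrt(3))/(2*k)) + C2*exp(-z*(sqrt(3 - 4*k) + sqrt(3))/(2*k)) + 4*k - 2*z^2 + 2*z + 4*sqrt(3)*z - 15 - 2*sqrt(3)


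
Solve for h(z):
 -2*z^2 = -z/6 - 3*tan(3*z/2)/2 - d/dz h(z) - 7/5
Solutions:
 h(z) = C1 + 2*z^3/3 - z^2/12 - 7*z/5 + log(cos(3*z/2))


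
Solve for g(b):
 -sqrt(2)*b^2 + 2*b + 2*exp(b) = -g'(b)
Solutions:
 g(b) = C1 + sqrt(2)*b^3/3 - b^2 - 2*exp(b)


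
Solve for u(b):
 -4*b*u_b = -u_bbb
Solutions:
 u(b) = C1 + Integral(C2*airyai(2^(2/3)*b) + C3*airybi(2^(2/3)*b), b)


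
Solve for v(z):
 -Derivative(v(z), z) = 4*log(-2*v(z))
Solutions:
 Integral(1/(log(-_y) + log(2)), (_y, v(z)))/4 = C1 - z


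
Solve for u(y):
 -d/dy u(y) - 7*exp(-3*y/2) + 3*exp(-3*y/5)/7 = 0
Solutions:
 u(y) = C1 + 14*exp(-3*y/2)/3 - 5*exp(-3*y/5)/7


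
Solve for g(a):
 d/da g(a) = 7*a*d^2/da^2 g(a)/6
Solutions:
 g(a) = C1 + C2*a^(13/7)


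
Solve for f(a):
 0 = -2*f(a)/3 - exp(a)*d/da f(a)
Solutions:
 f(a) = C1*exp(2*exp(-a)/3)


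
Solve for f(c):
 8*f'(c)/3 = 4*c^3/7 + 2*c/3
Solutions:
 f(c) = C1 + 3*c^4/56 + c^2/8


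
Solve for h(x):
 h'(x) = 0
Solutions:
 h(x) = C1


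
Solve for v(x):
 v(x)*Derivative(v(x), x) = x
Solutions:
 v(x) = -sqrt(C1 + x^2)
 v(x) = sqrt(C1 + x^2)


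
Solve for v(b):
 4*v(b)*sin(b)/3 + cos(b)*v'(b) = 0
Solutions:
 v(b) = C1*cos(b)^(4/3)


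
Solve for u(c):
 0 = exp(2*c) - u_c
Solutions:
 u(c) = C1 + exp(2*c)/2


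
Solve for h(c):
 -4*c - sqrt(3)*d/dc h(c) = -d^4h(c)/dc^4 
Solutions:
 h(c) = C1 + C4*exp(3^(1/6)*c) - 2*sqrt(3)*c^2/3 + (C2*sin(3^(2/3)*c/2) + C3*cos(3^(2/3)*c/2))*exp(-3^(1/6)*c/2)


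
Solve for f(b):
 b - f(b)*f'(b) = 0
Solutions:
 f(b) = -sqrt(C1 + b^2)
 f(b) = sqrt(C1 + b^2)


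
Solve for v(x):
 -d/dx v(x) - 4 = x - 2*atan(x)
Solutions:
 v(x) = C1 - x^2/2 + 2*x*atan(x) - 4*x - log(x^2 + 1)


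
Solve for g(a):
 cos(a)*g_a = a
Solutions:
 g(a) = C1 + Integral(a/cos(a), a)


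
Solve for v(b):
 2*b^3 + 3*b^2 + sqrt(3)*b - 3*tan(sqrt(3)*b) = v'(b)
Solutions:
 v(b) = C1 + b^4/2 + b^3 + sqrt(3)*b^2/2 + sqrt(3)*log(cos(sqrt(3)*b))


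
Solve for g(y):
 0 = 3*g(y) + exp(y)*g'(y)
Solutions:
 g(y) = C1*exp(3*exp(-y))


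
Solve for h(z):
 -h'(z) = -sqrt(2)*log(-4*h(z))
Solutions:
 -sqrt(2)*Integral(1/(log(-_y) + 2*log(2)), (_y, h(z)))/2 = C1 - z


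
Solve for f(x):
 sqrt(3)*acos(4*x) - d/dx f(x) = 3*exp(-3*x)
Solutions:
 f(x) = C1 + sqrt(3)*x*acos(4*x) - sqrt(3)*sqrt(1 - 16*x^2)/4 + exp(-3*x)


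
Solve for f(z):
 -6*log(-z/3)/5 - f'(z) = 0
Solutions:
 f(z) = C1 - 6*z*log(-z)/5 + 6*z*(1 + log(3))/5


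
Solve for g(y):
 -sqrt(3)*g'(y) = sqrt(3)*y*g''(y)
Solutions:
 g(y) = C1 + C2*log(y)


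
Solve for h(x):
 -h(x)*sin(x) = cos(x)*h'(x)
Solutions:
 h(x) = C1*cos(x)


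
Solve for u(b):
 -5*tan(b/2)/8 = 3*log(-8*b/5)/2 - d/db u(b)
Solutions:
 u(b) = C1 + 3*b*log(-b)/2 - 2*b*log(5) - 3*b/2 + b*log(10)/2 + 4*b*log(2) - 5*log(cos(b/2))/4


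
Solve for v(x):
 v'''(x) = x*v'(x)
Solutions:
 v(x) = C1 + Integral(C2*airyai(x) + C3*airybi(x), x)


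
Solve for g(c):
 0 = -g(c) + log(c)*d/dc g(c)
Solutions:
 g(c) = C1*exp(li(c))


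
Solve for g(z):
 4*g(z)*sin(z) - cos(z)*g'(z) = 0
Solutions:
 g(z) = C1/cos(z)^4


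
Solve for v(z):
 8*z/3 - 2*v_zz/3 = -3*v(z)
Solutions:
 v(z) = C1*exp(-3*sqrt(2)*z/2) + C2*exp(3*sqrt(2)*z/2) - 8*z/9


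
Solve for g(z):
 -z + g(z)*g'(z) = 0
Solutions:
 g(z) = -sqrt(C1 + z^2)
 g(z) = sqrt(C1 + z^2)


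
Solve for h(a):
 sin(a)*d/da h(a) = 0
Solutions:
 h(a) = C1


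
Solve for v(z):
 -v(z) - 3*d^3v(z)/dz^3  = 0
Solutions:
 v(z) = C3*exp(-3^(2/3)*z/3) + (C1*sin(3^(1/6)*z/2) + C2*cos(3^(1/6)*z/2))*exp(3^(2/3)*z/6)


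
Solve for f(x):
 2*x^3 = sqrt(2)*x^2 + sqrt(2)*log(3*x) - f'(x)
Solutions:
 f(x) = C1 - x^4/2 + sqrt(2)*x^3/3 + sqrt(2)*x*log(x) - sqrt(2)*x + sqrt(2)*x*log(3)


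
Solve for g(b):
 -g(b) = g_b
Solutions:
 g(b) = C1*exp(-b)


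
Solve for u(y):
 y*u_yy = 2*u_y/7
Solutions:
 u(y) = C1 + C2*y^(9/7)


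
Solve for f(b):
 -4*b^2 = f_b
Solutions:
 f(b) = C1 - 4*b^3/3


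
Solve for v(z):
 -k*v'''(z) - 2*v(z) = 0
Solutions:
 v(z) = C1*exp(2^(1/3)*z*(-1/k)^(1/3)) + C2*exp(2^(1/3)*z*(-1/k)^(1/3)*(-1 + sqrt(3)*I)/2) + C3*exp(-2^(1/3)*z*(-1/k)^(1/3)*(1 + sqrt(3)*I)/2)


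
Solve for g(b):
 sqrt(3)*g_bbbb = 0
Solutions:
 g(b) = C1 + C2*b + C3*b^2 + C4*b^3


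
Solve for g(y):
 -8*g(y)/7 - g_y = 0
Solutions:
 g(y) = C1*exp(-8*y/7)


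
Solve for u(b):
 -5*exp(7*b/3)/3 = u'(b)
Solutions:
 u(b) = C1 - 5*exp(7*b/3)/7


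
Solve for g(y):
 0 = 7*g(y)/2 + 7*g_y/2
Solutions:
 g(y) = C1*exp(-y)


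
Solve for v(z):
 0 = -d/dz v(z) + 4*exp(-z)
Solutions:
 v(z) = C1 - 4*exp(-z)


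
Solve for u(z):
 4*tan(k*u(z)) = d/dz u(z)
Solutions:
 u(z) = Piecewise((-asin(exp(C1*k + 4*k*z))/k + pi/k, Ne(k, 0)), (nan, True))
 u(z) = Piecewise((asin(exp(C1*k + 4*k*z))/k, Ne(k, 0)), (nan, True))


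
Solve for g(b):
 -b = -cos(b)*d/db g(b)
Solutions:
 g(b) = C1 + Integral(b/cos(b), b)


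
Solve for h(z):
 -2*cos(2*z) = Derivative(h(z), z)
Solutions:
 h(z) = C1 - sin(2*z)


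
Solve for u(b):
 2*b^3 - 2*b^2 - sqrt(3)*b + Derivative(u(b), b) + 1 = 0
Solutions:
 u(b) = C1 - b^4/2 + 2*b^3/3 + sqrt(3)*b^2/2 - b


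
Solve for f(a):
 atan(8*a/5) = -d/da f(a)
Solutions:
 f(a) = C1 - a*atan(8*a/5) + 5*log(64*a^2 + 25)/16


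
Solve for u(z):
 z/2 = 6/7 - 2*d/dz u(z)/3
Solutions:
 u(z) = C1 - 3*z^2/8 + 9*z/7


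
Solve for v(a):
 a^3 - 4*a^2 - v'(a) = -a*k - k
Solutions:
 v(a) = C1 + a^4/4 - 4*a^3/3 + a^2*k/2 + a*k


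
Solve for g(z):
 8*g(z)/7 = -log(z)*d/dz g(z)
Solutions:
 g(z) = C1*exp(-8*li(z)/7)


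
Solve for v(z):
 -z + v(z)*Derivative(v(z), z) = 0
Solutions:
 v(z) = -sqrt(C1 + z^2)
 v(z) = sqrt(C1 + z^2)


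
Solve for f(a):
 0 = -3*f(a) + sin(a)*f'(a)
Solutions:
 f(a) = C1*(cos(a) - 1)^(3/2)/(cos(a) + 1)^(3/2)


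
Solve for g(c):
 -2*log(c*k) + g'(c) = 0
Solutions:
 g(c) = C1 + 2*c*log(c*k) - 2*c


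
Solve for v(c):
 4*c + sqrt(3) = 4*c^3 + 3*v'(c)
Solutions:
 v(c) = C1 - c^4/3 + 2*c^2/3 + sqrt(3)*c/3


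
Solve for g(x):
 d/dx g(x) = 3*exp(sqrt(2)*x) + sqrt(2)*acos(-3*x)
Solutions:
 g(x) = C1 + sqrt(2)*(x*acos(-3*x) + sqrt(1 - 9*x^2)/3) + 3*sqrt(2)*exp(sqrt(2)*x)/2


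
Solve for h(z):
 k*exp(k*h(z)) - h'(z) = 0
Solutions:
 h(z) = Piecewise((log(-1/(C1*k + k^2*z))/k, Ne(k, 0)), (nan, True))
 h(z) = Piecewise((C1 + k*z, Eq(k, 0)), (nan, True))


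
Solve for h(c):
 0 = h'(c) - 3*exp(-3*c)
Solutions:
 h(c) = C1 - exp(-3*c)


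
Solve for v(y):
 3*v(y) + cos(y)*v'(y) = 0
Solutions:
 v(y) = C1*(sin(y) - 1)^(3/2)/(sin(y) + 1)^(3/2)


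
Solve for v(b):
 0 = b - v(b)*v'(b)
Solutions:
 v(b) = -sqrt(C1 + b^2)
 v(b) = sqrt(C1 + b^2)


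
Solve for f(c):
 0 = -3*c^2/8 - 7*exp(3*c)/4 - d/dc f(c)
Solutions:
 f(c) = C1 - c^3/8 - 7*exp(3*c)/12


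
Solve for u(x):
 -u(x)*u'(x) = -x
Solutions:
 u(x) = -sqrt(C1 + x^2)
 u(x) = sqrt(C1 + x^2)


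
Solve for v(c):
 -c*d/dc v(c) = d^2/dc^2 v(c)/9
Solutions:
 v(c) = C1 + C2*erf(3*sqrt(2)*c/2)


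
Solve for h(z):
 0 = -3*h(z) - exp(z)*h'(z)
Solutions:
 h(z) = C1*exp(3*exp(-z))


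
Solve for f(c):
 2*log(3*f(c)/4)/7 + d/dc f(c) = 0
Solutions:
 -7*Integral(1/(-log(_y) - log(3) + 2*log(2)), (_y, f(c)))/2 = C1 - c


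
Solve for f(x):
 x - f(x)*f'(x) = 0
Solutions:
 f(x) = -sqrt(C1 + x^2)
 f(x) = sqrt(C1 + x^2)


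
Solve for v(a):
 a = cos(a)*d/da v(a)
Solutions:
 v(a) = C1 + Integral(a/cos(a), a)


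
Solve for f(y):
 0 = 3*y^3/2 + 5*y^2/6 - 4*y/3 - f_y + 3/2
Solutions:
 f(y) = C1 + 3*y^4/8 + 5*y^3/18 - 2*y^2/3 + 3*y/2


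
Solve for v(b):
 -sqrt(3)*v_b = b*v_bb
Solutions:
 v(b) = C1 + C2*b^(1 - sqrt(3))


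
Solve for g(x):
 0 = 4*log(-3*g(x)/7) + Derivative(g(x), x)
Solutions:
 Integral(1/(log(-_y) - log(7) + log(3)), (_y, g(x)))/4 = C1 - x


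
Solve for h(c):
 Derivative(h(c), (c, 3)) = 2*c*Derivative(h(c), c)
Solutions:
 h(c) = C1 + Integral(C2*airyai(2^(1/3)*c) + C3*airybi(2^(1/3)*c), c)


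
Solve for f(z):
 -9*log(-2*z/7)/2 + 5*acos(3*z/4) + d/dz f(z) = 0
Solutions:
 f(z) = C1 + 9*z*log(-z)/2 - 5*z*acos(3*z/4) - 5*z*log(7) - 9*z/2 + z*log(14)/2 + 4*z*log(2) + 5*sqrt(16 - 9*z^2)/3


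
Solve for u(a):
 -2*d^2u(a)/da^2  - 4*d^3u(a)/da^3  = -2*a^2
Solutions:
 u(a) = C1 + C2*a + C3*exp(-a/2) + a^4/12 - 2*a^3/3 + 4*a^2


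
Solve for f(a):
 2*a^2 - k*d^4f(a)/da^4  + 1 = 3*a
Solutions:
 f(a) = C1 + C2*a + C3*a^2 + C4*a^3 + a^6/(180*k) - a^5/(40*k) + a^4/(24*k)


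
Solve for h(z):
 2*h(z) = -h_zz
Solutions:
 h(z) = C1*sin(sqrt(2)*z) + C2*cos(sqrt(2)*z)


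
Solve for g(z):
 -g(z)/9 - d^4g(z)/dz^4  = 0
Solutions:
 g(z) = (C1*sin(sqrt(6)*z/6) + C2*cos(sqrt(6)*z/6))*exp(-sqrt(6)*z/6) + (C3*sin(sqrt(6)*z/6) + C4*cos(sqrt(6)*z/6))*exp(sqrt(6)*z/6)


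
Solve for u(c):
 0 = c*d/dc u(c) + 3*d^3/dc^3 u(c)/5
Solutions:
 u(c) = C1 + Integral(C2*airyai(-3^(2/3)*5^(1/3)*c/3) + C3*airybi(-3^(2/3)*5^(1/3)*c/3), c)


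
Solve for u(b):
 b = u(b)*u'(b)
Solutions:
 u(b) = -sqrt(C1 + b^2)
 u(b) = sqrt(C1 + b^2)


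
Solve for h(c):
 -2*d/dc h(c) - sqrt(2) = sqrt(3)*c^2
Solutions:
 h(c) = C1 - sqrt(3)*c^3/6 - sqrt(2)*c/2


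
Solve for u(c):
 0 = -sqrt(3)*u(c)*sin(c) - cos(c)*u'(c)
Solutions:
 u(c) = C1*cos(c)^(sqrt(3))


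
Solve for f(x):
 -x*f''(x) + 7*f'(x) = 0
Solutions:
 f(x) = C1 + C2*x^8


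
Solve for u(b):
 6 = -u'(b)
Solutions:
 u(b) = C1 - 6*b


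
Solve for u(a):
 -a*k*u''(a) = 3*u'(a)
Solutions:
 u(a) = C1 + a^(((re(k) - 3)*re(k) + im(k)^2)/(re(k)^2 + im(k)^2))*(C2*sin(3*log(a)*Abs(im(k))/(re(k)^2 + im(k)^2)) + C3*cos(3*log(a)*im(k)/(re(k)^2 + im(k)^2)))


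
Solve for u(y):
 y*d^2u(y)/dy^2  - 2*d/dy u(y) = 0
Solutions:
 u(y) = C1 + C2*y^3


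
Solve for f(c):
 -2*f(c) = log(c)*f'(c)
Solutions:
 f(c) = C1*exp(-2*li(c))


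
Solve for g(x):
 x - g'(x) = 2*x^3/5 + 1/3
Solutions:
 g(x) = C1 - x^4/10 + x^2/2 - x/3


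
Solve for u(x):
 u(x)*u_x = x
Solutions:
 u(x) = -sqrt(C1 + x^2)
 u(x) = sqrt(C1 + x^2)


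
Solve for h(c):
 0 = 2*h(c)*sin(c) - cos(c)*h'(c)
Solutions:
 h(c) = C1/cos(c)^2


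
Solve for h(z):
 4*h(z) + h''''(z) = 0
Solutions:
 h(z) = (C1*sin(z) + C2*cos(z))*exp(-z) + (C3*sin(z) + C4*cos(z))*exp(z)


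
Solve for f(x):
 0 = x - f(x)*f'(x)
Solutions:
 f(x) = -sqrt(C1 + x^2)
 f(x) = sqrt(C1 + x^2)


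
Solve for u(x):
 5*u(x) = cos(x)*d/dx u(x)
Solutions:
 u(x) = C1*sqrt(sin(x) + 1)*(sin(x)^2 + 2*sin(x) + 1)/(sqrt(sin(x) - 1)*(sin(x)^2 - 2*sin(x) + 1))


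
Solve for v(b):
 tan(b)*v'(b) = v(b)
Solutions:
 v(b) = C1*sin(b)


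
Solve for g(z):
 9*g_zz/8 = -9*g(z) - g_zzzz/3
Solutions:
 g(z) = (C1*sin(3^(3/4)*z*cos(atan(sqrt(687)/9)/2)) + C2*cos(3^(3/4)*z*cos(atan(sqrt(687)/9)/2)))*exp(-3^(3/4)*z*sin(atan(sqrt(687)/9)/2)) + (C3*sin(3^(3/4)*z*cos(atan(sqrt(687)/9)/2)) + C4*cos(3^(3/4)*z*cos(atan(sqrt(687)/9)/2)))*exp(3^(3/4)*z*sin(atan(sqrt(687)/9)/2))


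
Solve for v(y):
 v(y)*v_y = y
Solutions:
 v(y) = -sqrt(C1 + y^2)
 v(y) = sqrt(C1 + y^2)


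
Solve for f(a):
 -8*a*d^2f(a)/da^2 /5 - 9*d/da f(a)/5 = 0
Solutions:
 f(a) = C1 + C2/a^(1/8)


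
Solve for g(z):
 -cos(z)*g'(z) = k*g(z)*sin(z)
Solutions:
 g(z) = C1*exp(k*log(cos(z)))


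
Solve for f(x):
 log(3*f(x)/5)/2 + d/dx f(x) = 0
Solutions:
 2*Integral(1/(log(_y) - log(5) + log(3)), (_y, f(x))) = C1 - x


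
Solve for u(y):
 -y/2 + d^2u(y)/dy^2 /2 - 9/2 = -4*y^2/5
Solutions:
 u(y) = C1 + C2*y - 2*y^4/15 + y^3/6 + 9*y^2/2


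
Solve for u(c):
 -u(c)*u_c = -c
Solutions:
 u(c) = -sqrt(C1 + c^2)
 u(c) = sqrt(C1 + c^2)


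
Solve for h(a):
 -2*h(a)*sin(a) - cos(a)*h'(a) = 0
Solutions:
 h(a) = C1*cos(a)^2


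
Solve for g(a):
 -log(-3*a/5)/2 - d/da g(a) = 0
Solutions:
 g(a) = C1 - a*log(-a)/2 + a*(-log(3) + 1 + log(5))/2


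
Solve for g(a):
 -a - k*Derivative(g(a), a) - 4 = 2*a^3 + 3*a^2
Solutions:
 g(a) = C1 - a^4/(2*k) - a^3/k - a^2/(2*k) - 4*a/k


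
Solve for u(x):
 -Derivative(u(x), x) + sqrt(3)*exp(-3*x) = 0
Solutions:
 u(x) = C1 - sqrt(3)*exp(-3*x)/3


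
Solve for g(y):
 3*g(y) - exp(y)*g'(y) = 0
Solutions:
 g(y) = C1*exp(-3*exp(-y))


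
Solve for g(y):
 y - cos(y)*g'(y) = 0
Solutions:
 g(y) = C1 + Integral(y/cos(y), y)


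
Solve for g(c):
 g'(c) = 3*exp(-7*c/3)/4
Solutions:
 g(c) = C1 - 9*exp(-7*c/3)/28


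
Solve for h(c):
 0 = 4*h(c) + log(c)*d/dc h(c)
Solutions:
 h(c) = C1*exp(-4*li(c))


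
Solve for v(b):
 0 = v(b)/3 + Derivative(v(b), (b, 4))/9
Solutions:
 v(b) = (C1*sin(sqrt(2)*3^(1/4)*b/2) + C2*cos(sqrt(2)*3^(1/4)*b/2))*exp(-sqrt(2)*3^(1/4)*b/2) + (C3*sin(sqrt(2)*3^(1/4)*b/2) + C4*cos(sqrt(2)*3^(1/4)*b/2))*exp(sqrt(2)*3^(1/4)*b/2)


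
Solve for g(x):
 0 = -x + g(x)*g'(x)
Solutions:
 g(x) = -sqrt(C1 + x^2)
 g(x) = sqrt(C1 + x^2)


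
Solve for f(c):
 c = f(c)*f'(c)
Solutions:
 f(c) = -sqrt(C1 + c^2)
 f(c) = sqrt(C1 + c^2)


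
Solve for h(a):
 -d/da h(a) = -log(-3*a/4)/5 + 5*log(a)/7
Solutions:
 h(a) = C1 - 18*a*log(a)/35 + a*(-14*log(2) + 7*log(3) + 18 + 7*I*pi)/35


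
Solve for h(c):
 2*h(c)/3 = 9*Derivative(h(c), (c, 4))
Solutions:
 h(c) = C1*exp(-6^(1/4)*c/3) + C2*exp(6^(1/4)*c/3) + C3*sin(6^(1/4)*c/3) + C4*cos(6^(1/4)*c/3)


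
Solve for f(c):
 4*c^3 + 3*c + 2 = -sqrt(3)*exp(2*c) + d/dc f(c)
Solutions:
 f(c) = C1 + c^4 + 3*c^2/2 + 2*c + sqrt(3)*exp(2*c)/2


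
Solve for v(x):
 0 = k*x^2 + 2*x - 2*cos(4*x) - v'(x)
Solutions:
 v(x) = C1 + k*x^3/3 + x^2 - sin(4*x)/2


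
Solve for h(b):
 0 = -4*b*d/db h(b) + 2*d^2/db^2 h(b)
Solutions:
 h(b) = C1 + C2*erfi(b)


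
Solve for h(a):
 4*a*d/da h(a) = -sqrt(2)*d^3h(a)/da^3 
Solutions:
 h(a) = C1 + Integral(C2*airyai(-sqrt(2)*a) + C3*airybi(-sqrt(2)*a), a)


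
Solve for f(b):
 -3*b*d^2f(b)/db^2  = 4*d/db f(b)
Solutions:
 f(b) = C1 + C2/b^(1/3)


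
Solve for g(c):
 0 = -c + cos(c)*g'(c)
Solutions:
 g(c) = C1 + Integral(c/cos(c), c)


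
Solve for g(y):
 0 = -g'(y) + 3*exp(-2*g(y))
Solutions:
 g(y) = log(-sqrt(C1 + 6*y))
 g(y) = log(C1 + 6*y)/2


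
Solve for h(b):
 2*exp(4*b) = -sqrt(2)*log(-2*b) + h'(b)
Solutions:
 h(b) = C1 + sqrt(2)*b*log(-b) + sqrt(2)*b*(-1 + log(2)) + exp(4*b)/2


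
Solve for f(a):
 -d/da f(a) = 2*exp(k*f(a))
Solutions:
 f(a) = Piecewise((log(1/(C1*k + 2*a*k))/k, Ne(k, 0)), (nan, True))
 f(a) = Piecewise((C1 - 2*a, Eq(k, 0)), (nan, True))


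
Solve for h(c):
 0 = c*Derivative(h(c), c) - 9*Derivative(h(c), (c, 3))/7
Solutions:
 h(c) = C1 + Integral(C2*airyai(21^(1/3)*c/3) + C3*airybi(21^(1/3)*c/3), c)


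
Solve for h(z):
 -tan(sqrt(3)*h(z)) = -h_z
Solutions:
 h(z) = sqrt(3)*(pi - asin(C1*exp(sqrt(3)*z)))/3
 h(z) = sqrt(3)*asin(C1*exp(sqrt(3)*z))/3


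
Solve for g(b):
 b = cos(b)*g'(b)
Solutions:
 g(b) = C1 + Integral(b/cos(b), b)


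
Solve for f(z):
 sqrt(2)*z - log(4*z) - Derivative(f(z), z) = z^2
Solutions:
 f(z) = C1 - z^3/3 + sqrt(2)*z^2/2 - z*log(z) - z*log(4) + z


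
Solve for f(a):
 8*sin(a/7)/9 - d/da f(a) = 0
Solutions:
 f(a) = C1 - 56*cos(a/7)/9


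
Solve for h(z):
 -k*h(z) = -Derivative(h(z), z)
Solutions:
 h(z) = C1*exp(k*z)


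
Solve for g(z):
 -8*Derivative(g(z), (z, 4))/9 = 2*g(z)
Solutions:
 g(z) = (C1*sin(sqrt(3)*z/2) + C2*cos(sqrt(3)*z/2))*exp(-sqrt(3)*z/2) + (C3*sin(sqrt(3)*z/2) + C4*cos(sqrt(3)*z/2))*exp(sqrt(3)*z/2)


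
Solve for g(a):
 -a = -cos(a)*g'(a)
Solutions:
 g(a) = C1 + Integral(a/cos(a), a)


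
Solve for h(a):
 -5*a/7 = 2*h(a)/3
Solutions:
 h(a) = -15*a/14


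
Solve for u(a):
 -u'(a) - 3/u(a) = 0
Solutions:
 u(a) = -sqrt(C1 - 6*a)
 u(a) = sqrt(C1 - 6*a)


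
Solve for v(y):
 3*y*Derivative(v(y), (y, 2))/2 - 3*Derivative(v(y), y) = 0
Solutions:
 v(y) = C1 + C2*y^3


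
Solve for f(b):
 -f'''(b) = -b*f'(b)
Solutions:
 f(b) = C1 + Integral(C2*airyai(b) + C3*airybi(b), b)


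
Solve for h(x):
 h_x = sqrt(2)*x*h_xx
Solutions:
 h(x) = C1 + C2*x^(sqrt(2)/2 + 1)


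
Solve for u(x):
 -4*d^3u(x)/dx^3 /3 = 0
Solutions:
 u(x) = C1 + C2*x + C3*x^2


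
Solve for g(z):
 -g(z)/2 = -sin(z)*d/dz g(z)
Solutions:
 g(z) = C1*(cos(z) - 1)^(1/4)/(cos(z) + 1)^(1/4)


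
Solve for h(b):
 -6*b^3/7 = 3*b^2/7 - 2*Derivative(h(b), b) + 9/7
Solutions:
 h(b) = C1 + 3*b^4/28 + b^3/14 + 9*b/14


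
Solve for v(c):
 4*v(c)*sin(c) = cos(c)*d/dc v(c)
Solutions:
 v(c) = C1/cos(c)^4


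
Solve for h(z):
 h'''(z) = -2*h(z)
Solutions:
 h(z) = C3*exp(-2^(1/3)*z) + (C1*sin(2^(1/3)*sqrt(3)*z/2) + C2*cos(2^(1/3)*sqrt(3)*z/2))*exp(2^(1/3)*z/2)


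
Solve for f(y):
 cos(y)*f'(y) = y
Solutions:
 f(y) = C1 + Integral(y/cos(y), y)


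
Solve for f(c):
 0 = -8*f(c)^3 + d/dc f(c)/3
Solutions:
 f(c) = -sqrt(2)*sqrt(-1/(C1 + 24*c))/2
 f(c) = sqrt(2)*sqrt(-1/(C1 + 24*c))/2


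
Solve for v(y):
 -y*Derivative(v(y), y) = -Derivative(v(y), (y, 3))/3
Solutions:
 v(y) = C1 + Integral(C2*airyai(3^(1/3)*y) + C3*airybi(3^(1/3)*y), y)


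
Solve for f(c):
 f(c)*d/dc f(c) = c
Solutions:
 f(c) = -sqrt(C1 + c^2)
 f(c) = sqrt(C1 + c^2)


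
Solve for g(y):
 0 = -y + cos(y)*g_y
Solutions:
 g(y) = C1 + Integral(y/cos(y), y)


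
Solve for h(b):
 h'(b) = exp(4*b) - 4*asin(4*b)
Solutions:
 h(b) = C1 - 4*b*asin(4*b) - sqrt(1 - 16*b^2) + exp(4*b)/4


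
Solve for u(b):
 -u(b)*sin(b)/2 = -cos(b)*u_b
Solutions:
 u(b) = C1/sqrt(cos(b))


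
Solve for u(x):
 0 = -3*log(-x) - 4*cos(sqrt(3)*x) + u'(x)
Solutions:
 u(x) = C1 + 3*x*log(-x) - 3*x + 4*sqrt(3)*sin(sqrt(3)*x)/3


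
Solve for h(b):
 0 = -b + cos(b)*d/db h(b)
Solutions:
 h(b) = C1 + Integral(b/cos(b), b)


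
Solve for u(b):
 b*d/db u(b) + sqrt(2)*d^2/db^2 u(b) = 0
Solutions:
 u(b) = C1 + C2*erf(2^(1/4)*b/2)


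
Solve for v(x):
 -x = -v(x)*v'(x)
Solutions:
 v(x) = -sqrt(C1 + x^2)
 v(x) = sqrt(C1 + x^2)


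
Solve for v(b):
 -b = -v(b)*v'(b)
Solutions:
 v(b) = -sqrt(C1 + b^2)
 v(b) = sqrt(C1 + b^2)


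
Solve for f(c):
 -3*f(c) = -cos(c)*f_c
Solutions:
 f(c) = C1*(sin(c) + 1)^(3/2)/(sin(c) - 1)^(3/2)


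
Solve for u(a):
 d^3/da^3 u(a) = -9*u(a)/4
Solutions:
 u(a) = C3*exp(-2^(1/3)*3^(2/3)*a/2) + (C1*sin(3*2^(1/3)*3^(1/6)*a/4) + C2*cos(3*2^(1/3)*3^(1/6)*a/4))*exp(2^(1/3)*3^(2/3)*a/4)


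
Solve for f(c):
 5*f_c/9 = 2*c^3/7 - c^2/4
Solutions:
 f(c) = C1 + 9*c^4/70 - 3*c^3/20


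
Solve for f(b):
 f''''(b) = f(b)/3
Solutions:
 f(b) = C1*exp(-3^(3/4)*b/3) + C2*exp(3^(3/4)*b/3) + C3*sin(3^(3/4)*b/3) + C4*cos(3^(3/4)*b/3)


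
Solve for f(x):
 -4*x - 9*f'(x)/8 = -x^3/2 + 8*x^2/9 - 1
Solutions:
 f(x) = C1 + x^4/9 - 64*x^3/243 - 16*x^2/9 + 8*x/9


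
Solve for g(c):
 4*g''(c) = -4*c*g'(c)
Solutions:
 g(c) = C1 + C2*erf(sqrt(2)*c/2)


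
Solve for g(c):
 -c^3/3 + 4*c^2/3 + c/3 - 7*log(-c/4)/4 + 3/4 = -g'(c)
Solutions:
 g(c) = C1 + c^4/12 - 4*c^3/9 - c^2/6 + 7*c*log(-c)/4 + c*(-5 - 7*log(2))/2


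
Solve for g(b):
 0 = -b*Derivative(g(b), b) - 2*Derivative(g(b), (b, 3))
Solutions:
 g(b) = C1 + Integral(C2*airyai(-2^(2/3)*b/2) + C3*airybi(-2^(2/3)*b/2), b)


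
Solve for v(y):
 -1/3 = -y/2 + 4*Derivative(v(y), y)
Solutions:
 v(y) = C1 + y^2/16 - y/12


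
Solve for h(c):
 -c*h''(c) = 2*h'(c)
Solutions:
 h(c) = C1 + C2/c


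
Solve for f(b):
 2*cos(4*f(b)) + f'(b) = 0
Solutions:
 f(b) = -asin((C1 + exp(16*b))/(C1 - exp(16*b)))/4 + pi/4
 f(b) = asin((C1 + exp(16*b))/(C1 - exp(16*b)))/4


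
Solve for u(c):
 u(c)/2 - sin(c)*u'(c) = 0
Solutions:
 u(c) = C1*(cos(c) - 1)^(1/4)/(cos(c) + 1)^(1/4)


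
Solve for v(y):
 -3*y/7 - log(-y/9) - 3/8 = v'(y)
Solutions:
 v(y) = C1 - 3*y^2/14 - y*log(-y) + y*(5/8 + 2*log(3))


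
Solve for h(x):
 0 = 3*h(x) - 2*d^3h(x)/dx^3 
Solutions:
 h(x) = C3*exp(2^(2/3)*3^(1/3)*x/2) + (C1*sin(2^(2/3)*3^(5/6)*x/4) + C2*cos(2^(2/3)*3^(5/6)*x/4))*exp(-2^(2/3)*3^(1/3)*x/4)


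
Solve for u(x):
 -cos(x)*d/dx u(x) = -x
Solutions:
 u(x) = C1 + Integral(x/cos(x), x)


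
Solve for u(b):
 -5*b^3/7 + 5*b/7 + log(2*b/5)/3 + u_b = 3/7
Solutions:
 u(b) = C1 + 5*b^4/28 - 5*b^2/14 - b*log(b)/3 - b*log(2)/3 + b*log(5)/3 + 16*b/21


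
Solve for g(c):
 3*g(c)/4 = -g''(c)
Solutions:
 g(c) = C1*sin(sqrt(3)*c/2) + C2*cos(sqrt(3)*c/2)


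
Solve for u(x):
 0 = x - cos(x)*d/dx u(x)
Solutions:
 u(x) = C1 + Integral(x/cos(x), x)


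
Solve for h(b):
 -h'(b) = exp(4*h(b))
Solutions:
 h(b) = log(-I*(1/(C1 + 4*b))^(1/4))
 h(b) = log(I*(1/(C1 + 4*b))^(1/4))
 h(b) = log(-(1/(C1 + 4*b))^(1/4))
 h(b) = log(1/(C1 + 4*b))/4


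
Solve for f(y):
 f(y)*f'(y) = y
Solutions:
 f(y) = -sqrt(C1 + y^2)
 f(y) = sqrt(C1 + y^2)


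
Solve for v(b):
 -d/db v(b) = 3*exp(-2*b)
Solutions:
 v(b) = C1 + 3*exp(-2*b)/2


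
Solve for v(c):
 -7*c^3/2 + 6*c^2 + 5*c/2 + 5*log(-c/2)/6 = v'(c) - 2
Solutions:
 v(c) = C1 - 7*c^4/8 + 2*c^3 + 5*c^2/4 + 5*c*log(-c)/6 + c*(7 - 5*log(2))/6


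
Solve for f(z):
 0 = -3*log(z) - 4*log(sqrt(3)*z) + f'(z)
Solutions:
 f(z) = C1 + 7*z*log(z) - 7*z + z*log(9)


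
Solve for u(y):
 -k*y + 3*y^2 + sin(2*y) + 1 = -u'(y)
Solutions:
 u(y) = C1 + k*y^2/2 - y^3 - y + cos(2*y)/2


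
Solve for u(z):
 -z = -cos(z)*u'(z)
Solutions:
 u(z) = C1 + Integral(z/cos(z), z)


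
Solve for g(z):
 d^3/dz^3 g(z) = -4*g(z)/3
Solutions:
 g(z) = C3*exp(-6^(2/3)*z/3) + (C1*sin(2^(2/3)*3^(1/6)*z/2) + C2*cos(2^(2/3)*3^(1/6)*z/2))*exp(6^(2/3)*z/6)


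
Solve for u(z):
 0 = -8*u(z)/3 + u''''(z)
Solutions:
 u(z) = C1*exp(-6^(3/4)*z/3) + C2*exp(6^(3/4)*z/3) + C3*sin(6^(3/4)*z/3) + C4*cos(6^(3/4)*z/3)


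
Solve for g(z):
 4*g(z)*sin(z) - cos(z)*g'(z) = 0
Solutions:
 g(z) = C1/cos(z)^4


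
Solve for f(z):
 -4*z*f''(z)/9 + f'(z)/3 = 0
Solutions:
 f(z) = C1 + C2*z^(7/4)


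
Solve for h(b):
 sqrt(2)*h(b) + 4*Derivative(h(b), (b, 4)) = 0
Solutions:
 h(b) = (C1*sin(2^(1/8)*b/2) + C2*cos(2^(1/8)*b/2))*exp(-2^(1/8)*b/2) + (C3*sin(2^(1/8)*b/2) + C4*cos(2^(1/8)*b/2))*exp(2^(1/8)*b/2)


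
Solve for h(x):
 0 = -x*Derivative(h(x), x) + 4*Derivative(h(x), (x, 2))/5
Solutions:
 h(x) = C1 + C2*erfi(sqrt(10)*x/4)


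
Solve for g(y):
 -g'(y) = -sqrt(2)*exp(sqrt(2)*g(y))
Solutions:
 g(y) = sqrt(2)*(2*log(-1/(C1 + sqrt(2)*y)) - log(2))/4


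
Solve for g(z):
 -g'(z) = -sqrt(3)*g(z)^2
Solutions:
 g(z) = -1/(C1 + sqrt(3)*z)


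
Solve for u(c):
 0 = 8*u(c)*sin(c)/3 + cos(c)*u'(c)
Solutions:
 u(c) = C1*cos(c)^(8/3)


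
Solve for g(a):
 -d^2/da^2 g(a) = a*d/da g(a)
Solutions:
 g(a) = C1 + C2*erf(sqrt(2)*a/2)


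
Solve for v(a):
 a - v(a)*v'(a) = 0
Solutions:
 v(a) = -sqrt(C1 + a^2)
 v(a) = sqrt(C1 + a^2)


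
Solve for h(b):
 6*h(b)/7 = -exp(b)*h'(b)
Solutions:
 h(b) = C1*exp(6*exp(-b)/7)


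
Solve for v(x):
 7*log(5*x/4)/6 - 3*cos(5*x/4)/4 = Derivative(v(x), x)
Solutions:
 v(x) = C1 + 7*x*log(x)/6 - 7*x*log(2)/3 - 7*x/6 + 7*x*log(5)/6 - 3*sin(5*x/4)/5


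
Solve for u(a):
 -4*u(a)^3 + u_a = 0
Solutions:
 u(a) = -sqrt(2)*sqrt(-1/(C1 + 4*a))/2
 u(a) = sqrt(2)*sqrt(-1/(C1 + 4*a))/2


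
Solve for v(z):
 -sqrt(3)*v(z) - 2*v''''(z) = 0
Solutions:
 v(z) = (C1*sin(2^(1/4)*3^(1/8)*z/2) + C2*cos(2^(1/4)*3^(1/8)*z/2))*exp(-2^(1/4)*3^(1/8)*z/2) + (C3*sin(2^(1/4)*3^(1/8)*z/2) + C4*cos(2^(1/4)*3^(1/8)*z/2))*exp(2^(1/4)*3^(1/8)*z/2)


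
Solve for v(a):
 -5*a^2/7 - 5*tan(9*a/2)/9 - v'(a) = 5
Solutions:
 v(a) = C1 - 5*a^3/21 - 5*a + 10*log(cos(9*a/2))/81


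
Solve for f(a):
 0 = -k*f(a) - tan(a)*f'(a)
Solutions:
 f(a) = C1*exp(-k*log(sin(a)))


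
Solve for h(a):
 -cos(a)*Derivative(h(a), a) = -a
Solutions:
 h(a) = C1 + Integral(a/cos(a), a)


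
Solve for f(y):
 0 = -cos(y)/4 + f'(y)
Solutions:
 f(y) = C1 + sin(y)/4


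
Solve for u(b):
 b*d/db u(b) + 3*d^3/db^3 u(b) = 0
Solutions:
 u(b) = C1 + Integral(C2*airyai(-3^(2/3)*b/3) + C3*airybi(-3^(2/3)*b/3), b)


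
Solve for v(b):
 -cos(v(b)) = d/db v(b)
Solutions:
 v(b) = pi - asin((C1 + exp(2*b))/(C1 - exp(2*b)))
 v(b) = asin((C1 + exp(2*b))/(C1 - exp(2*b)))


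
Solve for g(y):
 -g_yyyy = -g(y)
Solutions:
 g(y) = C1*exp(-y) + C2*exp(y) + C3*sin(y) + C4*cos(y)


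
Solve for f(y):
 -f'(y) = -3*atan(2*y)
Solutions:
 f(y) = C1 + 3*y*atan(2*y) - 3*log(4*y^2 + 1)/4


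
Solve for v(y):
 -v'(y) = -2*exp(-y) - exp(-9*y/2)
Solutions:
 v(y) = C1 - 2*exp(-y) - 2*exp(-9*y/2)/9


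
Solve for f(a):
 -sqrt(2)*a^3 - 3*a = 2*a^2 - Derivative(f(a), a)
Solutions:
 f(a) = C1 + sqrt(2)*a^4/4 + 2*a^3/3 + 3*a^2/2


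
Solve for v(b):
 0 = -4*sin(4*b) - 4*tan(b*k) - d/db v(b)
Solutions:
 v(b) = C1 - 4*Piecewise((-log(cos(b*k))/k, Ne(k, 0)), (0, True)) + cos(4*b)


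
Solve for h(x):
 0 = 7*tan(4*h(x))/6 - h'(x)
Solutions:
 h(x) = -asin(C1*exp(14*x/3))/4 + pi/4
 h(x) = asin(C1*exp(14*x/3))/4


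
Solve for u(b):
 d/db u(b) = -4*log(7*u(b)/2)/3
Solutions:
 -3*Integral(1/(-log(_y) - log(7) + log(2)), (_y, u(b)))/4 = C1 - b


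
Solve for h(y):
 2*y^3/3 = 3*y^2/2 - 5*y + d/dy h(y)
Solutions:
 h(y) = C1 + y^4/6 - y^3/2 + 5*y^2/2


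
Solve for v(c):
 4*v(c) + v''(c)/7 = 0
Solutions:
 v(c) = C1*sin(2*sqrt(7)*c) + C2*cos(2*sqrt(7)*c)


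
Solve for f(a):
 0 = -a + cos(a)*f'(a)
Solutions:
 f(a) = C1 + Integral(a/cos(a), a)


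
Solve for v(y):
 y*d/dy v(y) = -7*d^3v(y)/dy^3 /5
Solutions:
 v(y) = C1 + Integral(C2*airyai(-5^(1/3)*7^(2/3)*y/7) + C3*airybi(-5^(1/3)*7^(2/3)*y/7), y)


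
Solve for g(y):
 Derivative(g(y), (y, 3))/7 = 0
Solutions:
 g(y) = C1 + C2*y + C3*y^2


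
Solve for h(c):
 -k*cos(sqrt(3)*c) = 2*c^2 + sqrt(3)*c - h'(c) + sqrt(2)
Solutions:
 h(c) = C1 + 2*c^3/3 + sqrt(3)*c^2/2 + sqrt(2)*c + sqrt(3)*k*sin(sqrt(3)*c)/3


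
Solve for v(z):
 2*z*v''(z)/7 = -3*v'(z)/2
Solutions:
 v(z) = C1 + C2/z^(17/4)


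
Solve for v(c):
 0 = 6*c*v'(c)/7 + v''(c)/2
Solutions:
 v(c) = C1 + C2*erf(sqrt(42)*c/7)


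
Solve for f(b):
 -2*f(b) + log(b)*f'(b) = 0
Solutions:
 f(b) = C1*exp(2*li(b))


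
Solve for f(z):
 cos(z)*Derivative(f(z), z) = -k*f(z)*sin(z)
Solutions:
 f(z) = C1*exp(k*log(cos(z)))


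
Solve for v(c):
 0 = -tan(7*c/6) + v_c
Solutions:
 v(c) = C1 - 6*log(cos(7*c/6))/7


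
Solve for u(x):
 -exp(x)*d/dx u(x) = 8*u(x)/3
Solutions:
 u(x) = C1*exp(8*exp(-x)/3)


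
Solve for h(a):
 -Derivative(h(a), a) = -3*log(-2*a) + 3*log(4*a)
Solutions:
 h(a) = C1 + 3*a*(-log(2) + I*pi)


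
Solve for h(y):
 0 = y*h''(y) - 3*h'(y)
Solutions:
 h(y) = C1 + C2*y^4


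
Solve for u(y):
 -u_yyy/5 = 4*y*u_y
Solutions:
 u(y) = C1 + Integral(C2*airyai(-20^(1/3)*y) + C3*airybi(-20^(1/3)*y), y)


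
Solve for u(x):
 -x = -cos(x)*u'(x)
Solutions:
 u(x) = C1 + Integral(x/cos(x), x)


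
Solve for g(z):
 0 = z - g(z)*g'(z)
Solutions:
 g(z) = -sqrt(C1 + z^2)
 g(z) = sqrt(C1 + z^2)


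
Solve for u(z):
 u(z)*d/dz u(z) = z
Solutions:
 u(z) = -sqrt(C1 + z^2)
 u(z) = sqrt(C1 + z^2)


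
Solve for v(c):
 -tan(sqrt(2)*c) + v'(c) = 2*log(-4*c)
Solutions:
 v(c) = C1 + 2*c*log(-c) - 2*c + 4*c*log(2) - sqrt(2)*log(cos(sqrt(2)*c))/2


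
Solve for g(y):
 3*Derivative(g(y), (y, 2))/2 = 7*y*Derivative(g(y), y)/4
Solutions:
 g(y) = C1 + C2*erfi(sqrt(21)*y/6)


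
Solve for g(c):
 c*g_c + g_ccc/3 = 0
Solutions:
 g(c) = C1 + Integral(C2*airyai(-3^(1/3)*c) + C3*airybi(-3^(1/3)*c), c)


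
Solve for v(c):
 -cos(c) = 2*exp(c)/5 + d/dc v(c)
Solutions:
 v(c) = C1 - 2*exp(c)/5 - sin(c)


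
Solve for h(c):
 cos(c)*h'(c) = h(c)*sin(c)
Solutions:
 h(c) = C1/cos(c)


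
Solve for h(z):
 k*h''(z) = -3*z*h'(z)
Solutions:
 h(z) = C1 + C2*sqrt(k)*erf(sqrt(6)*z*sqrt(1/k)/2)


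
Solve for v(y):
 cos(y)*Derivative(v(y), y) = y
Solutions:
 v(y) = C1 + Integral(y/cos(y), y)


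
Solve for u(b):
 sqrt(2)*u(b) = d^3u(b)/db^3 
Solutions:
 u(b) = C3*exp(2^(1/6)*b) + (C1*sin(2^(1/6)*sqrt(3)*b/2) + C2*cos(2^(1/6)*sqrt(3)*b/2))*exp(-2^(1/6)*b/2)


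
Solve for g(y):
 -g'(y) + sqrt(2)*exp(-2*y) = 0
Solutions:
 g(y) = C1 - sqrt(2)*exp(-2*y)/2


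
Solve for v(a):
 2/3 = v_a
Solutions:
 v(a) = C1 + 2*a/3


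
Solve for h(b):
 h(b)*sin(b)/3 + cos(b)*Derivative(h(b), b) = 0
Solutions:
 h(b) = C1*cos(b)^(1/3)


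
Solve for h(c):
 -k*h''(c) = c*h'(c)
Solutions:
 h(c) = C1 + C2*sqrt(k)*erf(sqrt(2)*c*sqrt(1/k)/2)


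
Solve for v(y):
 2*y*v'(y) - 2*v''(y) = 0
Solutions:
 v(y) = C1 + C2*erfi(sqrt(2)*y/2)


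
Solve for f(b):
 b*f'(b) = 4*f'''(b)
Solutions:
 f(b) = C1 + Integral(C2*airyai(2^(1/3)*b/2) + C3*airybi(2^(1/3)*b/2), b)


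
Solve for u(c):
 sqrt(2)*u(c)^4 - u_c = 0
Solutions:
 u(c) = (-1/(C1 + 3*sqrt(2)*c))^(1/3)
 u(c) = (-1/(C1 + sqrt(2)*c))^(1/3)*(-3^(2/3) - 3*3^(1/6)*I)/6
 u(c) = (-1/(C1 + sqrt(2)*c))^(1/3)*(-3^(2/3) + 3*3^(1/6)*I)/6


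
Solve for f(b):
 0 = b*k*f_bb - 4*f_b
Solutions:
 f(b) = C1 + b^(((re(k) + 4)*re(k) + im(k)^2)/(re(k)^2 + im(k)^2))*(C2*sin(4*log(b)*Abs(im(k))/(re(k)^2 + im(k)^2)) + C3*cos(4*log(b)*im(k)/(re(k)^2 + im(k)^2)))


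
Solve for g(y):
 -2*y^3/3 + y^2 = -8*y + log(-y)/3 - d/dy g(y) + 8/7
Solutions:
 g(y) = C1 + y^4/6 - y^3/3 - 4*y^2 + y*log(-y)/3 + 17*y/21


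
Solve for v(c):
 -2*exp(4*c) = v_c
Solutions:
 v(c) = C1 - exp(4*c)/2


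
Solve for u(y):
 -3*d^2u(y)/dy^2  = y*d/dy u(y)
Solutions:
 u(y) = C1 + C2*erf(sqrt(6)*y/6)


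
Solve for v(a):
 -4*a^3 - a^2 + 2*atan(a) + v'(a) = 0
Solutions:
 v(a) = C1 + a^4 + a^3/3 - 2*a*atan(a) + log(a^2 + 1)


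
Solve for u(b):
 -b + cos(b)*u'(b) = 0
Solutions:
 u(b) = C1 + Integral(b/cos(b), b)


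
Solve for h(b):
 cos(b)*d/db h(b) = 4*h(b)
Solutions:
 h(b) = C1*(sin(b)^2 + 2*sin(b) + 1)/(sin(b)^2 - 2*sin(b) + 1)


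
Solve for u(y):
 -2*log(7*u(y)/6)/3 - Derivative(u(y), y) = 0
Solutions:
 -3*Integral(1/(-log(_y) - log(7) + log(6)), (_y, u(y)))/2 = C1 - y


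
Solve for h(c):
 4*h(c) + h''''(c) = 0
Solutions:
 h(c) = (C1*sin(c) + C2*cos(c))*exp(-c) + (C3*sin(c) + C4*cos(c))*exp(c)


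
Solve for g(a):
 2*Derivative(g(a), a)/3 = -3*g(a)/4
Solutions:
 g(a) = C1*exp(-9*a/8)


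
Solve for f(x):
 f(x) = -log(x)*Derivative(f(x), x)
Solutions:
 f(x) = C1*exp(-li(x))


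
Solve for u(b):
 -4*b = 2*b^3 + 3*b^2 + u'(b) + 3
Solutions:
 u(b) = C1 - b^4/2 - b^3 - 2*b^2 - 3*b


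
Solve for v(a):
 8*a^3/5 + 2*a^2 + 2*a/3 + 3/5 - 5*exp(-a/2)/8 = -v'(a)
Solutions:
 v(a) = C1 - 2*a^4/5 - 2*a^3/3 - a^2/3 - 3*a/5 - 5*exp(-a/2)/4


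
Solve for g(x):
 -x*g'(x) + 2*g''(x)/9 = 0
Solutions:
 g(x) = C1 + C2*erfi(3*x/2)


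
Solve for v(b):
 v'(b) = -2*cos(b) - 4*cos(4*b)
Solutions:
 v(b) = C1 - 2*sin(b) - sin(4*b)


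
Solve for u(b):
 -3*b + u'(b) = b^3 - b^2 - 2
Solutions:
 u(b) = C1 + b^4/4 - b^3/3 + 3*b^2/2 - 2*b


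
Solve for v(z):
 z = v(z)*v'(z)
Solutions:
 v(z) = -sqrt(C1 + z^2)
 v(z) = sqrt(C1 + z^2)


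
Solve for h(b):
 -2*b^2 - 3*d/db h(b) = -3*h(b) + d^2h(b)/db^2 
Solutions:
 h(b) = C1*exp(b*(-3 + sqrt(21))/2) + C2*exp(-b*(3 + sqrt(21))/2) + 2*b^2/3 + 4*b/3 + 16/9


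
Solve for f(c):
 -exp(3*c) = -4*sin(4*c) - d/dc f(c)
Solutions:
 f(c) = C1 + exp(3*c)/3 + cos(4*c)


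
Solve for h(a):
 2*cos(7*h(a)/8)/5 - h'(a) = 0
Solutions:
 -2*a/5 - 4*log(sin(7*h(a)/8) - 1)/7 + 4*log(sin(7*h(a)/8) + 1)/7 = C1


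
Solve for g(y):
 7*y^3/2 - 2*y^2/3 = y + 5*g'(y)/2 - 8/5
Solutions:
 g(y) = C1 + 7*y^4/20 - 4*y^3/45 - y^2/5 + 16*y/25


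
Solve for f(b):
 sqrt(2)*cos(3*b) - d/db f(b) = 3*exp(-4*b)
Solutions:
 f(b) = C1 + sqrt(2)*sin(3*b)/3 + 3*exp(-4*b)/4


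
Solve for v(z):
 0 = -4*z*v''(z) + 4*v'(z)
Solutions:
 v(z) = C1 + C2*z^2


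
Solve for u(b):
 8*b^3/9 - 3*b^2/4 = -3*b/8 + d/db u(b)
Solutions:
 u(b) = C1 + 2*b^4/9 - b^3/4 + 3*b^2/16


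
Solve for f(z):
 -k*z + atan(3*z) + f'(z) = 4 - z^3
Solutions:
 f(z) = C1 + k*z^2/2 - z^4/4 - z*atan(3*z) + 4*z + log(9*z^2 + 1)/6


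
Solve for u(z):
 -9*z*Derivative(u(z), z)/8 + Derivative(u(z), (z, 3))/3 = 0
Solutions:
 u(z) = C1 + Integral(C2*airyai(3*z/2) + C3*airybi(3*z/2), z)


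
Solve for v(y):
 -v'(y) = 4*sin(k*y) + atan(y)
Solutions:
 v(y) = C1 - y*atan(y) - 4*Piecewise((-cos(k*y)/k, Ne(k, 0)), (0, True)) + log(y^2 + 1)/2


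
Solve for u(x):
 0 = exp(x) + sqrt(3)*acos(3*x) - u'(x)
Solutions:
 u(x) = C1 + sqrt(3)*(x*acos(3*x) - sqrt(1 - 9*x^2)/3) + exp(x)


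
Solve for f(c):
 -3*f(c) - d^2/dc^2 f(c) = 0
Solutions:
 f(c) = C1*sin(sqrt(3)*c) + C2*cos(sqrt(3)*c)


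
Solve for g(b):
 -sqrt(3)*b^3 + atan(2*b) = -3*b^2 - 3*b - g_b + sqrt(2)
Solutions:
 g(b) = C1 + sqrt(3)*b^4/4 - b^3 - 3*b^2/2 - b*atan(2*b) + sqrt(2)*b + log(4*b^2 + 1)/4


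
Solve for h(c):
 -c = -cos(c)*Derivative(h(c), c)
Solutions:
 h(c) = C1 + Integral(c/cos(c), c)


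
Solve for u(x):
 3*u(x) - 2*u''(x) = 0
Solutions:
 u(x) = C1*exp(-sqrt(6)*x/2) + C2*exp(sqrt(6)*x/2)


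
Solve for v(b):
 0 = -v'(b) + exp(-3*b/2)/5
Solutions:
 v(b) = C1 - 2*exp(-3*b/2)/15


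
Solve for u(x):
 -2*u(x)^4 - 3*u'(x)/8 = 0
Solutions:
 u(x) = (-1 - sqrt(3)*I)*(1/(C1 + 16*x))^(1/3)/2
 u(x) = (-1 + sqrt(3)*I)*(1/(C1 + 16*x))^(1/3)/2
 u(x) = (1/(C1 + 16*x))^(1/3)


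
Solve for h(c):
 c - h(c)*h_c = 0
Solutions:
 h(c) = -sqrt(C1 + c^2)
 h(c) = sqrt(C1 + c^2)


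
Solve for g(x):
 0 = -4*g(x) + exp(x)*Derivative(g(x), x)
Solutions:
 g(x) = C1*exp(-4*exp(-x))


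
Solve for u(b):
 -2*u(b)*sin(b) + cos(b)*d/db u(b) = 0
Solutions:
 u(b) = C1/cos(b)^2


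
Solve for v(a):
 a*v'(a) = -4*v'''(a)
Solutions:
 v(a) = C1 + Integral(C2*airyai(-2^(1/3)*a/2) + C3*airybi(-2^(1/3)*a/2), a)


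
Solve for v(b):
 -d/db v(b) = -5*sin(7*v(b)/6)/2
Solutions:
 -5*b/2 + 3*log(cos(7*v(b)/6) - 1)/7 - 3*log(cos(7*v(b)/6) + 1)/7 = C1


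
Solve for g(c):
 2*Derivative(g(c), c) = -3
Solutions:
 g(c) = C1 - 3*c/2


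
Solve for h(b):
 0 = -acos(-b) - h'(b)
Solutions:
 h(b) = C1 - b*acos(-b) - sqrt(1 - b^2)


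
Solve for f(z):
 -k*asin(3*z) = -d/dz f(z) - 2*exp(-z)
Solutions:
 f(z) = C1 + k*z*asin(3*z) + k*sqrt(1 - 9*z^2)/3 + 2*exp(-z)


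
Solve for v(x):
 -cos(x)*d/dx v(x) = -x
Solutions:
 v(x) = C1 + Integral(x/cos(x), x)


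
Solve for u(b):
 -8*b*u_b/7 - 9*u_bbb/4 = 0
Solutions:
 u(b) = C1 + Integral(C2*airyai(-2*147^(1/3)*2^(2/3)*b/21) + C3*airybi(-2*147^(1/3)*2^(2/3)*b/21), b)


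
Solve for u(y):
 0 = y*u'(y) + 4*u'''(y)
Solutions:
 u(y) = C1 + Integral(C2*airyai(-2^(1/3)*y/2) + C3*airybi(-2^(1/3)*y/2), y)


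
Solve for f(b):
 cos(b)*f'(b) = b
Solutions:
 f(b) = C1 + Integral(b/cos(b), b)


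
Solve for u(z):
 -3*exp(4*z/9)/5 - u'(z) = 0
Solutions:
 u(z) = C1 - 27*exp(4*z/9)/20


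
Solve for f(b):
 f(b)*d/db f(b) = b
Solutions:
 f(b) = -sqrt(C1 + b^2)
 f(b) = sqrt(C1 + b^2)


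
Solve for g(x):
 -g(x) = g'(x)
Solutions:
 g(x) = C1*exp(-x)


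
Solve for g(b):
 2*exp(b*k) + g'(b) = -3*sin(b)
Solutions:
 g(b) = C1 + 3*cos(b) - 2*exp(b*k)/k


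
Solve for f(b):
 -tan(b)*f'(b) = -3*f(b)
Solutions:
 f(b) = C1*sin(b)^3


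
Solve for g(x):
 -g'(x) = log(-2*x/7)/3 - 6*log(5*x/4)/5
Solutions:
 g(x) = C1 + 13*x*log(x)/15 + x*(-41*log(2) - 13 + 5*log(7) + 18*log(5) - 5*I*pi)/15


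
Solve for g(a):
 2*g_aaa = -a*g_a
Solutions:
 g(a) = C1 + Integral(C2*airyai(-2^(2/3)*a/2) + C3*airybi(-2^(2/3)*a/2), a)


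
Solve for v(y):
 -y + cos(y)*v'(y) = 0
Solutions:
 v(y) = C1 + Integral(y/cos(y), y)


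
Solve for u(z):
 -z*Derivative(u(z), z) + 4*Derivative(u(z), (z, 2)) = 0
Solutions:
 u(z) = C1 + C2*erfi(sqrt(2)*z/4)


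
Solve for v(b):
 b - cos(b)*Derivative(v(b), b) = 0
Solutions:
 v(b) = C1 + Integral(b/cos(b), b)


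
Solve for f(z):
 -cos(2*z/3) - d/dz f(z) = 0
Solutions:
 f(z) = C1 - 3*sin(2*z/3)/2


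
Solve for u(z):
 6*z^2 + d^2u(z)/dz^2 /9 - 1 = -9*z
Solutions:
 u(z) = C1 + C2*z - 9*z^4/2 - 27*z^3/2 + 9*z^2/2


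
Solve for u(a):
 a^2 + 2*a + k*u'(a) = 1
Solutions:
 u(a) = C1 - a^3/(3*k) - a^2/k + a/k


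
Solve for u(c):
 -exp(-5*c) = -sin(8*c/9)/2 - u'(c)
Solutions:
 u(c) = C1 + 9*cos(8*c/9)/16 - exp(-5*c)/5


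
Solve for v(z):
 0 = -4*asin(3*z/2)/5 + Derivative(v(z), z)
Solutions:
 v(z) = C1 + 4*z*asin(3*z/2)/5 + 4*sqrt(4 - 9*z^2)/15


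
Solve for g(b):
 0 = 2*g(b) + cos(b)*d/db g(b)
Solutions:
 g(b) = C1*(sin(b) - 1)/(sin(b) + 1)


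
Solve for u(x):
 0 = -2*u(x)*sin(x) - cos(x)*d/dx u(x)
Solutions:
 u(x) = C1*cos(x)^2


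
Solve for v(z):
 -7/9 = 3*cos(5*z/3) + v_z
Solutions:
 v(z) = C1 - 7*z/9 - 9*sin(5*z/3)/5


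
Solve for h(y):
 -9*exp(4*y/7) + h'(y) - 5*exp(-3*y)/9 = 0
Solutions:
 h(y) = C1 + 63*exp(4*y/7)/4 - 5*exp(-3*y)/27


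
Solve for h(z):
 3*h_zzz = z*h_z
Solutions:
 h(z) = C1 + Integral(C2*airyai(3^(2/3)*z/3) + C3*airybi(3^(2/3)*z/3), z)


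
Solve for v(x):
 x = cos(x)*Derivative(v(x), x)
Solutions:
 v(x) = C1 + Integral(x/cos(x), x)


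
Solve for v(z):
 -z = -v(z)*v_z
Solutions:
 v(z) = -sqrt(C1 + z^2)
 v(z) = sqrt(C1 + z^2)


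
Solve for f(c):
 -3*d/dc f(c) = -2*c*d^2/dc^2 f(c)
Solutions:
 f(c) = C1 + C2*c^(5/2)


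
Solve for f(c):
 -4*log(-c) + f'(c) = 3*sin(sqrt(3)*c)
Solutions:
 f(c) = C1 + 4*c*log(-c) - 4*c - sqrt(3)*cos(sqrt(3)*c)


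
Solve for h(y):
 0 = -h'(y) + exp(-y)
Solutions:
 h(y) = C1 - exp(-y)


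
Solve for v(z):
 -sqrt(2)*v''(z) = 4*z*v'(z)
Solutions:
 v(z) = C1 + C2*erf(2^(1/4)*z)


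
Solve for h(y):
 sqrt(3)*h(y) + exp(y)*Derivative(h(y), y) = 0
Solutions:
 h(y) = C1*exp(sqrt(3)*exp(-y))


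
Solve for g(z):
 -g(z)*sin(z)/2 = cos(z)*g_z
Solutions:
 g(z) = C1*sqrt(cos(z))


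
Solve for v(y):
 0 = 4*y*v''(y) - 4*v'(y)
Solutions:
 v(y) = C1 + C2*y^2


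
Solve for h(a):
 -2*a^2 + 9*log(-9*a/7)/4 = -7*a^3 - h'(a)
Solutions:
 h(a) = C1 - 7*a^4/4 + 2*a^3/3 - 9*a*log(-a)/4 + 9*a*(-2*log(3) + 1 + log(7))/4


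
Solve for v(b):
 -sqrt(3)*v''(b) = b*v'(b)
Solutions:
 v(b) = C1 + C2*erf(sqrt(2)*3^(3/4)*b/6)


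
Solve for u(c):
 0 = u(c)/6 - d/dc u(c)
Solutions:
 u(c) = C1*exp(c/6)


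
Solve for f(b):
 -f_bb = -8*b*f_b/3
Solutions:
 f(b) = C1 + C2*erfi(2*sqrt(3)*b/3)


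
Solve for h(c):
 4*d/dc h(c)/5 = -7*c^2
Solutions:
 h(c) = C1 - 35*c^3/12


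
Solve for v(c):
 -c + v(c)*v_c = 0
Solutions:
 v(c) = -sqrt(C1 + c^2)
 v(c) = sqrt(C1 + c^2)


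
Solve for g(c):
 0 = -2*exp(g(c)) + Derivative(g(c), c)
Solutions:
 g(c) = log(-1/(C1 + 2*c))


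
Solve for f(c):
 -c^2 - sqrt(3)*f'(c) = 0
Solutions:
 f(c) = C1 - sqrt(3)*c^3/9


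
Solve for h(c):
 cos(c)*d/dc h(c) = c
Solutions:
 h(c) = C1 + Integral(c/cos(c), c)
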